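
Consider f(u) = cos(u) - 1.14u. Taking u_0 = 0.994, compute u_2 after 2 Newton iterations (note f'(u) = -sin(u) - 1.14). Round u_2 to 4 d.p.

0.6814

u_0 = 0.994000: f = -0.587819, f' = -1.978214 → u_1 = 0.994000 - (-0.587819)/(-1.978214) = 0.696854
u_1 = 0.696854: f = -0.027548, f' = -1.781808 → u_2 = 0.696854 - (-0.027548)/(-1.781808) = 0.681393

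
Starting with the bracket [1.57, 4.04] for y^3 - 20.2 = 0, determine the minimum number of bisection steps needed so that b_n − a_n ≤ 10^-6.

Initial width b − a = 4.04 − 1.57 = 2.470000.
After n steps the width is (b−a)/2^n; need (b−a)/2^n ≤ 10^-6.
So n ≥ log₂(2.470000/10^-6) = log₂(2470000.0000) ≈ 21.2361.
Hence n = 22.

22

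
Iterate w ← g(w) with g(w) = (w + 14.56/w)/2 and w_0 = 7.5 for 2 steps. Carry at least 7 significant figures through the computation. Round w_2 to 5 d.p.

3.90249

w_1 = g(7.500000) = 4.720667
w_2 = g(4.720667) = 3.902488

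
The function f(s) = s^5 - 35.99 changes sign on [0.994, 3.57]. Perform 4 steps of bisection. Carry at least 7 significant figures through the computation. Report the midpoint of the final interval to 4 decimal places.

2.0405

f(0.994000) = -35.019642, f(3.570000) = 543.893939 (opposite signs)
step 1: m = 2.282000, f(m) = 25.893975 > 0 → root in [0.994000, 2.282000]
step 2: m = 1.638000, f(m) = -24.198488 < 0 → root in [1.638000, 2.282000]
step 3: m = 1.960000, f(m) = -7.064535 < 0 → root in [1.960000, 2.282000]
step 4: m = 2.121000, f(m) = 6.934312 > 0 → root in [1.960000, 2.121000]
Midpoint of [1.960000, 2.121000] = 2.040500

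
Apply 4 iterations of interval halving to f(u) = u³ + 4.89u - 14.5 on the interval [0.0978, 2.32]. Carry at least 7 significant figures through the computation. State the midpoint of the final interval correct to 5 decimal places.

f(0.097800) = -14.020823, f(2.320000) = 9.331968 (opposite signs)
step 1: m = 1.208900, f(m) = -6.821745 < 0 → root in [1.208900, 2.320000]
step 2: m = 1.764450, f(m) = -0.378606 < 0 → root in [1.764450, 2.320000]
step 3: m = 2.042225, f(m) = 4.003953 > 0 → root in [1.764450, 2.042225]
step 4: m = 1.903337, f(m) = 1.702529 > 0 → root in [1.764450, 1.903337]
Midpoint of [1.764450, 1.903337] = 1.833894

1.83389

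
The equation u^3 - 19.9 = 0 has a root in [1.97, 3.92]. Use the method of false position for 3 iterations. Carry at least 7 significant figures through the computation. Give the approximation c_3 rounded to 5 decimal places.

2.67478

f(1.970000) = -12.254627, f(3.920000) = 40.336288
step 1: c = 2.424385, f(c) = -5.650331 < 0 → new bracket [2.424385, 3.920000]
step 2: c = 2.608150, f(c) = -2.158204 < 0 → new bracket [2.608150, 3.920000]
step 3: c = 2.674776, f(c) = -0.763515 < 0 → new bracket [2.674776, 3.920000]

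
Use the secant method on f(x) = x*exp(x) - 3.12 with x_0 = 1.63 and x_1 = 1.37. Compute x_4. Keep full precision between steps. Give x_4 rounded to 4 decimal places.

1.0715

f(x_0) = 5.199316, f(x_1) = 2.271430
x_2 = 1.370000 - (2.271430)·(1.370000 - 1.630000)/(2.271430 - (5.199316)) = 1.168294; f(x_2) = 0.637819
x_3 = 1.168294 - (0.637819)·(1.168294 - 1.370000)/(0.637819 - (2.271430)) = 1.089541; f(x_3) = 0.119107
x_4 = 1.089541 - (0.119107)·(1.089541 - 1.168294)/(0.119107 - (0.637819)) = 1.071458; f(x_4) = 0.008263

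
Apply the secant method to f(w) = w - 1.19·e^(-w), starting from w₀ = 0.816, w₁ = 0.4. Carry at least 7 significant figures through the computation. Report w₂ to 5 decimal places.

0.64064

Secant update: w_(k+1) = w_k − f(w_k)·(w_k − w_(k-1))/(f(w_k) − f(w_(k-1))).
f(w_0) = 0.289786, f(w_1) = -0.397681
w_2 = 0.400000 - (-0.397681)·(0.400000 - 0.816000)/(-0.397681 - (0.289786)) = 0.640645; f(w_2) = 0.013571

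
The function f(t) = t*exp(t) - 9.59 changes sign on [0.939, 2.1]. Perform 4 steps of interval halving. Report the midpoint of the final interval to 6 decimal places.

1.700906

f(0.939000) = -7.188580, f(2.100000) = 7.558957 (opposite signs)
step 1: m = 1.519500, f(m) = -2.645977 < 0 → root in [1.519500, 2.100000]
step 2: m = 1.809750, f(m) = 1.465618 > 0 → root in [1.519500, 1.809750]
step 3: m = 1.664625, f(m) = -0.794635 < 0 → root in [1.664625, 1.809750]
step 4: m = 1.737188, f(m) = 0.279557 > 0 → root in [1.664625, 1.737188]
Midpoint of [1.664625, 1.737188] = 1.700906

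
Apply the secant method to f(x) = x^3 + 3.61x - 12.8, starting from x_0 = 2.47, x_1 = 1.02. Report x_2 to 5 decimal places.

1.62710

f(x_0) = 11.185923, f(x_1) = -8.056592
x_2 = 1.020000 - (-8.056592)·(1.020000 - 2.470000)/(-8.056592 - (11.185923)) = 1.627096; f(x_2) = -2.618539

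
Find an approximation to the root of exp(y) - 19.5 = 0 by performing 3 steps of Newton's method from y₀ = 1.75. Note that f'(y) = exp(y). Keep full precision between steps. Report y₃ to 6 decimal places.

3.068859

y_0 = 1.750000: f = -13.745397, f' = 5.754603 → y_1 = 1.750000 - (-13.745397)/(5.754603) = 4.138592
y_1 = 4.138592: f = 43.214451, f' = 62.714451 → y_2 = 4.138592 - (43.214451)/(62.714451) = 3.449525
y_2 = 3.449525: f = 11.985434, f' = 31.485434 → y_3 = 3.449525 - (11.985434)/(31.485434) = 3.068859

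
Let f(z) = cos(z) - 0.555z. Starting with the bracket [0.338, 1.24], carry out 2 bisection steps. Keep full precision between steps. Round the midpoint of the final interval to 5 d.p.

f(0.338000) = 0.755830, f(1.240000) = -0.363404 (opposite signs)
step 1: m = 0.789000, f(m) = 0.266660 > 0 → root in [0.789000, 1.240000]
step 2: m = 1.014500, f(m) = -0.035003 < 0 → root in [0.789000, 1.014500]
Midpoint of [0.789000, 1.014500] = 0.901750

0.90175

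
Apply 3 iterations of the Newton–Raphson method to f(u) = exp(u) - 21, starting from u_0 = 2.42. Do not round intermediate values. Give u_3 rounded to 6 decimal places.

3.044890

f'(u) = exp(u)
u_0 = 2.420000: f = -9.754141, f' = 11.245859 → u_1 = 2.420000 - (-9.754141)/(11.245859) = 3.287354
u_1 = 3.287354: f = 5.771930, f' = 26.771930 → u_2 = 3.287354 - (5.771930)/(26.771930) = 3.071758
u_2 = 3.071758: f = 0.579798, f' = 21.579798 → u_3 = 3.071758 - (0.579798)/(21.579798) = 3.044890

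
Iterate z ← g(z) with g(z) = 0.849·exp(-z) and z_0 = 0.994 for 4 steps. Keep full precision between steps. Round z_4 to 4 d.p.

0.5377

z_1 = g(0.994000) = 0.314209
z_2 = g(0.314209) = 0.620081
z_3 = g(0.620081) = 0.456678
z_4 = g(0.456678) = 0.537743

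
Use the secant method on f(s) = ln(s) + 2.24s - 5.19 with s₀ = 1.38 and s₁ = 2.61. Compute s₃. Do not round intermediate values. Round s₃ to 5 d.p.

f(s_0) = -1.776717, f(s_1) = 1.615750
s_2 = 2.610000 - (1.615750)·(2.610000 - 1.380000)/(1.615750 - (-1.776717)) = 2.024181; f(s_2) = 0.049330
s_3 = 2.024181 - (0.049330)·(2.024181 - 2.610000)/(0.049330 - (1.615750)) = 2.005732; f(s_3) = -0.001151

2.00573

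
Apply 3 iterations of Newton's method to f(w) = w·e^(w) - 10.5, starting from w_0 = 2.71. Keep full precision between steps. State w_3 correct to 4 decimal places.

1.7815

f'(w) = (w + 1)·e^(w)
w_0 = 2.710000: f = 30.229337, f' = 55.758612 → w_1 = 2.710000 - (30.229337)/(55.758612) = 2.167853
w_1 = 2.167853: f = 8.445965, f' = 27.685470 → w_2 = 2.167853 - (8.445965)/(27.685470) = 1.862785
w_2 = 1.862785: f = 1.499412, f' = 18.441064 → w_3 = 1.862785 - (1.499412)/(18.441064) = 1.781477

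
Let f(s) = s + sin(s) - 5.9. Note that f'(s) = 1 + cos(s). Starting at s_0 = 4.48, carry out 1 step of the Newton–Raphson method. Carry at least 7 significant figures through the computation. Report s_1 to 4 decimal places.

Newton update: s ← s − f(s)/f'(s).
s_0 = 4.480000: f = -2.393119, f' = 0.769697 → s_1 = 4.480000 - (-2.393119)/(0.769697) = 7.589170

7.5892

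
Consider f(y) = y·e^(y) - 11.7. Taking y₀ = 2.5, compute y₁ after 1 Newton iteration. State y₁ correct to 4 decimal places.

f'(y) = (y + 1)·e^(y)
y_0 = 2.500000: f = 18.756235, f' = 42.638729 → y_1 = 2.500000 - (18.756235)/(42.638729) = 2.060113

2.0601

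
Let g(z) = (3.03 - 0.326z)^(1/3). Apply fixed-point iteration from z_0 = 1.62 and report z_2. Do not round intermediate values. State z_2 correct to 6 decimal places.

z_1 = g(1.620000) = 1.357549
z_2 = g(1.357549) = 1.372851

1.372851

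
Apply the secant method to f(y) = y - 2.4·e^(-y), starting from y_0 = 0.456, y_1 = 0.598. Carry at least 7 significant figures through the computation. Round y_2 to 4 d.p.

0.8965

f(y_0) = -1.065153, f(y_1) = -0.721785
y_2 = 0.598000 - (-0.721785)·(0.598000 - 0.456000)/(-0.721785 - (-1.065153)) = 0.896494; f(y_2) = -0.082700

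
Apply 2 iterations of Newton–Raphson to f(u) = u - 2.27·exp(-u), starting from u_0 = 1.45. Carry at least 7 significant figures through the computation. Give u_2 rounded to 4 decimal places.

f'(u) = 1 + 2.27·exp(-u)
u_0 = 1.450000: f = 0.917525, f' = 1.532475 → u_1 = 1.450000 - (0.917525)/(1.532475) = 0.851279
u_1 = 0.851279: f = -0.117714, f' = 1.968992 → u_2 = 0.851279 - (-0.117714)/(1.968992) = 0.911062

0.9111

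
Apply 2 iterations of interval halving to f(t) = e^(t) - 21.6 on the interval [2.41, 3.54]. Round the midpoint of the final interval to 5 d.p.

f(2.410000) = -10.466039, f(3.540000) = 12.866919 (opposite signs)
step 1: m = 2.975000, f(m) = -2.010377 < 0 → root in [2.975000, 3.540000]
step 2: m = 3.257500, f(m) = 4.384495 > 0 → root in [2.975000, 3.257500]
Midpoint of [2.975000, 3.257500] = 3.116250

3.11625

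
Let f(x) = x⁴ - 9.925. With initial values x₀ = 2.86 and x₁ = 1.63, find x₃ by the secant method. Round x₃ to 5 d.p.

1.78674

f(x_0) = 56.980856, f(x_1) = -2.865882
x_2 = 1.630000 - (-2.865882)·(1.630000 - 2.860000)/(-2.865882 - (56.980856)) = 1.688901; f(x_2) = -1.788890
x_3 = 1.688901 - (-1.788890)·(1.688901 - 1.630000)/(-1.788890 - (-2.865882)) = 1.786736; f(x_3) = 0.266580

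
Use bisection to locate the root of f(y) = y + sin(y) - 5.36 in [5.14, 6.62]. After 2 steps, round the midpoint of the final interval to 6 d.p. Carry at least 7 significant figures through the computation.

f(5.140000) = -1.129959, f(6.620000) = 1.590482 (opposite signs)
step 1: m = 5.880000, f(m) = 0.127650 > 0 → root in [5.140000, 5.880000]
step 2: m = 5.510000, f(m) = -0.548418 < 0 → root in [5.510000, 5.880000]
Midpoint of [5.510000, 5.880000] = 5.695000

5.695000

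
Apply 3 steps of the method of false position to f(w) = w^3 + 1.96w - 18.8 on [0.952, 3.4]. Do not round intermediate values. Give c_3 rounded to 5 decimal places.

False-position update: c = (a·f(b) − b·f(a))/(f(b) − f(a)); replace the endpoint whose sign matches f(c).
f(0.952000) = -16.071279, f(3.400000) = 27.168000
step 1: c = 1.861879, f(c) = -8.696346 < 0 → new bracket [1.861879, 3.400000]
step 2: c = 2.234840, f(c) = -3.257776 < 0 → new bracket [2.234840, 3.400000]
step 3: c = 2.359597, f(c) = -1.037658 < 0 → new bracket [2.359597, 3.400000]

2.35960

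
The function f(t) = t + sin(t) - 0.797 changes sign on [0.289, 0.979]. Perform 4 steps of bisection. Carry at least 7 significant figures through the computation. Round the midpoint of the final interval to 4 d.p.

0.3968

f(0.289000) = -0.223006, f(0.979000) = 1.011940 (opposite signs)
step 1: m = 0.634000, f(m) = 0.429372 > 0 → root in [0.289000, 0.634000]
step 2: m = 0.461500, f(m) = 0.109792 > 0 → root in [0.289000, 0.461500]
step 3: m = 0.375250, f(m) = -0.055245 < 0 → root in [0.375250, 0.461500]
step 4: m = 0.418375, f(m) = 0.027651 > 0 → root in [0.375250, 0.418375]
Midpoint of [0.375250, 0.418375] = 0.396813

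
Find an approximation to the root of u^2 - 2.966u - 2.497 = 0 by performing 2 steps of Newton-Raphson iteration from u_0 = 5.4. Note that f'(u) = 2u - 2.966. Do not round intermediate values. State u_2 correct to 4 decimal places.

u_0 = 5.400000: f = 10.646600, f' = 7.834000 → u_1 = 5.400000 - (10.646600)/(7.834000) = 4.040975
u_1 = 4.040975: f = 1.846948, f' = 5.115950 → u_2 = 4.040975 - (1.846948)/(5.115950) = 3.679958

3.6800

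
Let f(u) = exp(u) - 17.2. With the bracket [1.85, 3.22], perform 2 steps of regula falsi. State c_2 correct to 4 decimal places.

f(1.850000) = -10.840180, f(3.220000) = 7.828120
step 1: c = 2.645522, f(c) = -3.109199 < 0 → new bracket [2.645522, 3.220000]
step 2: c = 2.808831, f(c) = -0.609480 < 0 → new bracket [2.808831, 3.220000]

2.8088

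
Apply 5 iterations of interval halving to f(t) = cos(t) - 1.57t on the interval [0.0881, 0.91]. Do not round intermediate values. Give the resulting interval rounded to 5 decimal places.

[0.52473, 0.55042]

f(0.088100) = 0.857805, f(0.910000) = -0.814954 (opposite signs)
step 1: m = 0.499050, f(m) = 0.094529 > 0 → root in [0.499050, 0.910000]
step 2: m = 0.704525, f(m) = -0.344185 < 0 → root in [0.499050, 0.704525]
step 3: m = 0.601788, f(m) = -0.120481 < 0 → root in [0.499050, 0.601788]
step 4: m = 0.550419, f(m) = -0.011852 < 0 → root in [0.499050, 0.550419]
step 5: m = 0.524734, f(m) = 0.041624 > 0 → root in [0.524734, 0.550419]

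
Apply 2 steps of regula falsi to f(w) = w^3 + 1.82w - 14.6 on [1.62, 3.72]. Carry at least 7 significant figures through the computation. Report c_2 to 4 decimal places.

f(1.620000) = -7.400072, f(3.720000) = 43.649248
step 1: c = 1.924414, f(c) = -3.970745 < 0 → new bracket [1.924414, 3.720000]
step 2: c = 2.074138, f(c) = -1.902033 < 0 → new bracket [2.074138, 3.720000]

2.0741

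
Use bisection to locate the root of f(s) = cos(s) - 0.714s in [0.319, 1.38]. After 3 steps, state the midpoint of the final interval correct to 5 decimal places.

f(0.319000) = 0.721784, f(1.380000) = -0.795679 (opposite signs)
step 1: m = 0.849500, f(m) = 0.053816 > 0 → root in [0.849500, 1.380000]
step 2: m = 1.114750, f(m) = -0.355530 < 0 → root in [0.849500, 1.114750]
step 3: m = 0.982125, f(m) = -0.145981 < 0 → root in [0.849500, 0.982125]
Midpoint of [0.849500, 0.982125] = 0.915812

0.91581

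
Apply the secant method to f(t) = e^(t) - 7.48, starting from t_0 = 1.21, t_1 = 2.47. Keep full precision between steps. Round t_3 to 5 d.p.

f(t_0) = -4.126515, f(t_1) = 4.342447
t_2 = 2.470000 - (4.342447)·(2.470000 - 1.210000)/(4.342447 - (-4.126515)) = 1.823937; f(t_2) = -1.283795
t_3 = 1.823937 - (-1.283795)·(1.823937 - 2.470000)/(-1.283795 - (4.342447)) = 1.971356; f(t_3) = -0.299597

1.97136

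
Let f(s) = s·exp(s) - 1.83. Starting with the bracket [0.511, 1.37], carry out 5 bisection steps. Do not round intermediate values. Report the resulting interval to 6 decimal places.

f(0.511000) = -0.978185, f(1.370000) = 3.561430 (opposite signs)
step 1: m = 0.940500, f(m) = 0.578867 > 0 → root in [0.511000, 0.940500]
step 2: m = 0.725750, f(m) = -0.330397 < 0 → root in [0.725750, 0.940500]
step 3: m = 0.833125, f(m) = 0.086601 > 0 → root in [0.725750, 0.833125]
step 4: m = 0.779438, f(m) = -0.130635 < 0 → root in [0.779438, 0.833125]
step 5: m = 0.806281, f(m) = -0.024281 < 0 → root in [0.806281, 0.833125]

[0.806281, 0.833125]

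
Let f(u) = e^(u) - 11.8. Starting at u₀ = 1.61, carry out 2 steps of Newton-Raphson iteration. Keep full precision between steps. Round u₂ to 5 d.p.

2.57486

Newton update: u ← u − f(u)/f'(u).
f'(u) = e^(u)
u_0 = 1.610000: f = -6.797189, f' = 5.002811 → u_1 = 1.610000 - (-6.797189)/(5.002811) = 2.968674
u_1 = 2.968674: f = 7.666087, f' = 19.466087 → u_2 = 2.968674 - (7.666087)/(19.466087) = 2.574856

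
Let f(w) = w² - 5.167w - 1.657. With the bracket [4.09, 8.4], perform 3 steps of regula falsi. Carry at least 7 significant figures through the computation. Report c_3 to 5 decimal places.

5.40154

f(4.090000) = -6.061930, f(8.400000) = 25.500200
step 1: c = 4.917793, f(c) = -2.882547 < 0 → new bracket [4.917793, 8.400000]
step 2: c = 5.271446, f(c) = -1.106421 < 0 → new bracket [5.271446, 8.400000]
step 3: c = 5.401545, f(c) = -0.390096 < 0 → new bracket [5.401545, 8.400000]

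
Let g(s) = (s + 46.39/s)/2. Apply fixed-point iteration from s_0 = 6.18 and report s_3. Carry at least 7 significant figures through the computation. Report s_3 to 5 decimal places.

6.81102

s_1 = g(6.180000) = 6.843236
s_2 = g(6.843236) = 6.811096
s_3 = g(6.811096) = 6.811020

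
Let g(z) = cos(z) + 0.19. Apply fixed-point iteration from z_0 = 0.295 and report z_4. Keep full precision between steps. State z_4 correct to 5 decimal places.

z_1 = g(0.295000) = 1.146802
z_2 = g(1.146802) = 0.601404
z_3 = g(0.601404) = 1.014542
z_4 = g(1.014542) = 0.718009

0.71801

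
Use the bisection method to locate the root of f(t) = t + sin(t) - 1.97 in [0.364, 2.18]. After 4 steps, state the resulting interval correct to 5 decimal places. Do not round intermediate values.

f(0.364000) = -1.249985, f(2.180000) = 1.030104 (opposite signs)
step 1: m = 1.272000, f(m) = 0.257692 > 0 → root in [0.364000, 1.272000]
step 2: m = 0.818000, f(m) = -0.422220 < 0 → root in [0.818000, 1.272000]
step 3: m = 1.045000, f(m) = -0.060075 < 0 → root in [1.045000, 1.272000]
step 4: m = 1.158500, f(m) = 0.104703 > 0 → root in [1.045000, 1.158500]

[1.04500, 1.15850]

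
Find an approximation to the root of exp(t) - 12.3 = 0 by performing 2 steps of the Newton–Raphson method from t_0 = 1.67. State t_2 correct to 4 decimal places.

Newton update: t ← t − f(t)/f'(t).
f'(t) = exp(t)
t_0 = 1.670000: f = -6.987832, f' = 5.312168 → t_1 = 1.670000 - (-6.987832)/(5.312168) = 2.985439
t_1 = 2.985439: f = 7.495189, f' = 19.795189 → t_2 = 2.985439 - (7.495189)/(19.795189) = 2.606802

2.6068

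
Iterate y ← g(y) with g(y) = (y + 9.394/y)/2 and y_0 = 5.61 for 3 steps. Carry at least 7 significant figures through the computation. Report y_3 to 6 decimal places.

3.065300

y_1 = g(5.610000) = 3.642255
y_2 = g(3.642255) = 3.110713
y_3 = g(3.110713) = 3.065300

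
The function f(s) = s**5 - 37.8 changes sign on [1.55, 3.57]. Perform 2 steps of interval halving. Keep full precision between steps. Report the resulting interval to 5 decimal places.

f(1.550000) = -28.853390, f(3.570000) = 542.083939 (opposite signs)
step 1: m = 2.560000, f(m) = 72.151163 > 0 → root in [1.550000, 2.560000]
step 2: m = 2.055000, f(m) = -1.151253 < 0 → root in [2.055000, 2.560000]

[2.05500, 2.56000]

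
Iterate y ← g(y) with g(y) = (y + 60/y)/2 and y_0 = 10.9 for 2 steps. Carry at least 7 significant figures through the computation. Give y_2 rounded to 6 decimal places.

7.758660

y_1 = g(10.900000) = 8.202294
y_2 = g(8.202294) = 7.758660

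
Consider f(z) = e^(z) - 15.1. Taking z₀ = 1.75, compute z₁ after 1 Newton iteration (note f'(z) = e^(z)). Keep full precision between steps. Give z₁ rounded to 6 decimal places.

Newton update: z ← z − f(z)/f'(z).
z_0 = 1.750000: f = -9.345397, f' = 5.754603 → z_1 = 1.750000 - (-9.345397)/(5.754603) = 3.373987

3.373987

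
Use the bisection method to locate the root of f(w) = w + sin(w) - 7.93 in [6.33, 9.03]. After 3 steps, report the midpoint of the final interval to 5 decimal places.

f(6.330000) = -1.553202, f(9.030000) = 1.484603 (opposite signs)
step 1: m = 7.680000, f(m) = 0.734903 > 0 → root in [6.330000, 7.680000]
step 2: m = 7.005000, f(m) = -0.264252 < 0 → root in [7.005000, 7.680000]
step 3: m = 7.342500, f(m) = 0.284520 > 0 → root in [7.005000, 7.342500]
Midpoint of [7.005000, 7.342500] = 7.173750

7.17375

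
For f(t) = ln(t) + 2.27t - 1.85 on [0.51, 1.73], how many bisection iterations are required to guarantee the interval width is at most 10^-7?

24

Initial width b − a = 1.73 − 0.51 = 1.220000.
After n steps the width is (b−a)/2^n; need (b−a)/2^n ≤ 10^-7.
So n ≥ log₂(1.220000/10^-7) = log₂(12200000.0000) ≈ 23.5404.
Hence n = 24.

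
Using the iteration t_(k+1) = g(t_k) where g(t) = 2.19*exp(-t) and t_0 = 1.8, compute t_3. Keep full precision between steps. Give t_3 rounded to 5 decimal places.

t_1 = g(1.800000) = 0.362005
t_2 = g(0.362005) = 1.524851
t_3 = g(1.524851) = 0.476661

0.47666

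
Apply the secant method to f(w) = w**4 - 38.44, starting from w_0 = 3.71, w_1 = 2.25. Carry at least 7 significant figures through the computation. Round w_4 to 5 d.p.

2.48836

f(w_0) = 151.010449, f(w_1) = -12.811094
w_2 = 2.250000 - (-12.811094)·(2.250000 - 3.710000)/(-12.811094 - (151.010449)) = 2.364174; f(w_2) = -7.199505
w_3 = 2.364174 - (-7.199505)·(2.364174 - 2.250000)/(-7.199505 - (-12.811094)) = 2.510656; f(w_3) = 1.292796
w_4 = 2.510656 - (1.292796)·(2.510656 - 2.364174)/(1.292796 - (-7.199505)) = 2.488357; f(w_4) = -0.100108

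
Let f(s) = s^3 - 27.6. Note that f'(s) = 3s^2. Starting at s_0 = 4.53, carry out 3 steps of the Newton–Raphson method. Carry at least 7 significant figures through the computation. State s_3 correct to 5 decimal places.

3.02304

s_0 = 4.530000: f = 65.359677, f' = 61.562700 → s_1 = 4.530000 - (65.359677)/(61.562700) = 3.468323
s_1 = 3.468323: f = 14.121390, f' = 36.087802 → s_2 = 3.468323 - (14.121390)/(36.087802) = 3.077017
s_2 = 3.077017: f = 1.533300, f' = 28.404100 → s_3 = 3.077017 - (1.533300)/(28.404100) = 3.023035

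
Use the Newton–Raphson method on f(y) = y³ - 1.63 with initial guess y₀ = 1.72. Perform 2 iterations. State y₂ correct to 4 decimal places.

1.1939

f'(y) = 3y²
y_0 = 1.720000: f = 3.458448, f' = 8.875200 → y_1 = 1.720000 - (3.458448)/(8.875200) = 1.330324
y_1 = 1.330324: f = 0.724359, f' = 5.309290 → y_2 = 1.330324 - (0.724359)/(5.309290) = 1.193892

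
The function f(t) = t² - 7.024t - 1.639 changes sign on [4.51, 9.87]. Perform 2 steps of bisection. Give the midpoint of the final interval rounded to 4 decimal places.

f(4.510000) = -12.977140, f(9.870000) = 26.451020 (opposite signs)
step 1: m = 7.190000, f(m) = -0.445460 < 0 → root in [7.190000, 9.870000]
step 2: m = 8.530000, f(m) = 11.207180 > 0 → root in [7.190000, 8.530000]
Midpoint of [7.190000, 8.530000] = 7.860000

7.8600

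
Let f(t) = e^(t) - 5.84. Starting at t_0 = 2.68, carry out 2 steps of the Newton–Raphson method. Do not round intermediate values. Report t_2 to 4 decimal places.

f'(t) = e^(t)
t_0 = 2.680000: f = 8.745093, f' = 14.585093 → t_1 = 2.680000 - (8.745093)/(14.585093) = 2.080409
t_1 = 2.080409: f = 2.167742, f' = 8.007742 → t_2 = 2.080409 - (2.167742)/(8.007742) = 1.809703

1.8097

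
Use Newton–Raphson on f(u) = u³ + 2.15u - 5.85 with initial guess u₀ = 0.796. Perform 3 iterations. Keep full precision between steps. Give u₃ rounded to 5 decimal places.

f'(u) = 3u² + 2.15
u_0 = 0.796000: f = -3.634242, f' = 4.050848 → u_1 = 0.796000 - (-3.634242)/(4.050848) = 1.693156
u_1 = 1.693156: f = 2.644184, f' = 10.750329 → u_2 = 1.693156 - (2.644184)/(10.750329) = 1.447193
u_2 = 1.447193: f = 0.292417, f' = 8.433100 → u_3 = 1.447193 - (0.292417)/(8.433100) = 1.412518

1.41252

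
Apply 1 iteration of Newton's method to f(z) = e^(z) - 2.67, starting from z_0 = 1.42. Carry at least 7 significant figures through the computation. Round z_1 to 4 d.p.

1.0654

Newton update: z ← z − f(z)/f'(z).
f'(z) = e^(z)
z_0 = 1.420000: f = 1.467120, f' = 4.137120 → z_1 = 1.420000 - (1.467120)/(4.137120) = 1.065376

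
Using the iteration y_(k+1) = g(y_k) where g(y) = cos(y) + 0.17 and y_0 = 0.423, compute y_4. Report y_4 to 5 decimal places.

y_1 = g(0.423000) = 1.081862
y_2 = g(1.081862) = 0.639686
y_3 = g(0.639686) = 0.972283
y_4 = g(0.972283) = 0.733415

0.73341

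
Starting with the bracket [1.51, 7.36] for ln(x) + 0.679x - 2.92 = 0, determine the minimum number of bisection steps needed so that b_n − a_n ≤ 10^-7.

26

Initial width b − a = 7.36 − 1.51 = 5.850000.
After n steps the width is (b−a)/2^n; need (b−a)/2^n ≤ 10^-7.
So n ≥ log₂(5.850000/10^-7) = log₂(58500000.0000) ≈ 25.8019.
Hence n = 26.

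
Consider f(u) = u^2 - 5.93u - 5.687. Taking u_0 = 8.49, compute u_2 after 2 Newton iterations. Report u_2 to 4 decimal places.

Newton update: u ← u − f(u)/f'(u).
f'(u) = 2u - 5.93
u_0 = 8.490000: f = 16.047400, f' = 11.050000 → u_1 = 8.490000 - (16.047400)/(11.050000) = 7.037747
u_1 = 7.037747: f = 2.109040, f' = 8.145493 → u_2 = 7.037747 - (2.109040)/(8.145493) = 6.778826

6.7788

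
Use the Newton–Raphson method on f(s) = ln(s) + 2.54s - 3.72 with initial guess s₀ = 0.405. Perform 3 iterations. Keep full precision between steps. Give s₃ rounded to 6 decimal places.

1.347223

Newton update: s ← s − f(s)/f'(s).
f'(s) = 1/s + 2.54
s_0 = 0.405000: f = -3.595168, f' = 5.009136 → s_1 = 0.405000 - (-3.595168)/(5.009136) = 1.122722
s_1 = 1.122722: f = -0.752529, f' = 3.430692 → s_2 = 1.122722 - (-0.752529)/(3.430692) = 1.342074
s_2 = 1.342074: f = -0.016915, f' = 3.285115 → s_3 = 1.342074 - (-0.016915)/(3.285115) = 1.347223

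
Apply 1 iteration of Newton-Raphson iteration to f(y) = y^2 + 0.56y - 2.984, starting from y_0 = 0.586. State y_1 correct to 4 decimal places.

1.9211

Newton update: y ← y − f(y)/f'(y).
f'(y) = 2y + 0.56
y_0 = 0.586000: f = -2.312444, f' = 1.732000 → y_1 = 0.586000 - (-2.312444)/(1.732000) = 1.921129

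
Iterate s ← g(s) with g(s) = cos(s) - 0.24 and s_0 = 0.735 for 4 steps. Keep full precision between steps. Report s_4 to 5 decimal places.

0.60509

s_1 = g(0.735000) = 0.501831
s_2 = g(0.501831) = 0.636703
s_3 = g(0.636703) = 0.564060
s_4 = g(0.564060) = 0.605091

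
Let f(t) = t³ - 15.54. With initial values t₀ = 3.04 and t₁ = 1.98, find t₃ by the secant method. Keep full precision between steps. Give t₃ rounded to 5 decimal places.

Secant update: t_(k+1) = t_k − f(t_k)·(t_k − t_(k-1))/(f(t_k) − f(t_(k-1))).
f(t_0) = 12.554464, f(t_1) = -7.777608
t_2 = 1.980000 - (-7.777608)·(1.980000 - 3.040000)/(-7.777608 - (12.554464)) = 2.385481; f(t_2) = -1.965377
t_3 = 2.385481 - (-1.965377)·(2.385481 - 1.980000)/(-1.965377 - (-7.777608)) = 2.522592; f(t_3) = 0.512442

2.52259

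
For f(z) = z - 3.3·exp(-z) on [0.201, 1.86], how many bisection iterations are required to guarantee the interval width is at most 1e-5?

18

Initial width b − a = 1.86 − 0.201 = 1.659000.
After n steps the width is (b−a)/2^n; need (b−a)/2^n ≤ 1e-5.
So n ≥ log₂(1.659000/1e-5) = log₂(165900.0000) ≈ 17.3400.
Hence n = 18.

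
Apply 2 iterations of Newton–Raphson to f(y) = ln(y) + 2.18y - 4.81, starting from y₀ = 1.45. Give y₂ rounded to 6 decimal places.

f'(y) = 1/y + 2.18
y_0 = 1.450000: f = -1.277436, f' = 2.869655 → y_1 = 1.450000 - (-1.277436)/(2.869655) = 1.895153
y_1 = 1.895153: f = -0.039266, f' = 2.707662 → y_2 = 1.895153 - (-0.039266)/(2.707662) = 1.909655

1.909655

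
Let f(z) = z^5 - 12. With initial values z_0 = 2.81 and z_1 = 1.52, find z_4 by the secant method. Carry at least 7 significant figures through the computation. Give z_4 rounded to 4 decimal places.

f(z_0) = 163.198991, f(z_1) = -3.886319
z_2 = 1.520000 - (-3.886319)·(1.520000 - 2.810000)/(-3.886319 - (163.198991)) = 1.550005; f(z_2) = -3.053254
z_3 = 1.550005 - (-3.053254)·(1.550005 - 1.520000)/(-3.053254 - (-3.886319)) = 1.659975; f(z_3) = 0.603966
z_4 = 1.659975 - (0.603966)·(1.659975 - 1.550005)/(0.603966 - (-3.053254)) = 1.641814; f(z_4) = -0.070575

1.6418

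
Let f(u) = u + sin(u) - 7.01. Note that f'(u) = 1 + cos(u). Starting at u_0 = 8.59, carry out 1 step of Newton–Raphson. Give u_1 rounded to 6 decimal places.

1.527493

Newton update: u ← u − f(u)/f'(u).
u_0 = 8.590000: f = 2.321147, f' = 0.328658 → u_1 = 8.590000 - (2.321147)/(0.328658) = 1.527493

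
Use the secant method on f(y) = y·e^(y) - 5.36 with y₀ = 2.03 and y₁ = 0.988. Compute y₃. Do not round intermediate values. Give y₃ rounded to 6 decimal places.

f(y_0) = 10.096595, f(y_1) = -2.706373
y_2 = 0.988000 - (-2.706373)·(0.988000 - 2.030000)/(-2.706373 - (10.096595)) = 1.208265; f(y_2) = -1.315129
y_3 = 1.208265 - (-1.315129)·(1.208265 - 0.988000)/(-1.315129 - (-2.706373)) = 1.416478; f(y_3) = 0.479542

1.416478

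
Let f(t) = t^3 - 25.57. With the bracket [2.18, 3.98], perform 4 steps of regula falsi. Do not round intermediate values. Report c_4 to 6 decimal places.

False-position update: c = (a·f(b) − b·f(a))/(f(b) − f(a)); replace the endpoint whose sign matches f(c).
f(2.180000) = -15.209768, f(3.980000) = 37.474792
step 1: c = 2.699651, f(c) = -5.894632 < 0 → new bracket [2.699651, 3.980000]
step 2: c = 2.873672, f(c) = -1.839246 < 0 → new bracket [2.873672, 3.980000]
step 3: c = 2.925430, f(c) = -0.533766 < 0 → new bracket [2.925430, 3.980000]
step 4: c = 2.940239, f(c) = -0.151608 < 0 → new bracket [2.940239, 3.980000]

2.940239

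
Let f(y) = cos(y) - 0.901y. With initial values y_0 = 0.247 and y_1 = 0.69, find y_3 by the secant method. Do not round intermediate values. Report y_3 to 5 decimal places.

Secant update: y_(k+1) = y_k − f(y_k)·(y_k − y_(k-1))/(f(y_k) − f(y_(k-1))).
f(y_0) = 0.747103, f(y_1) = 0.149556
y_2 = 0.690000 - (0.149556)·(0.690000 - 0.247000)/(0.149556 - (0.747103)) = 0.800875; f(y_2) = -0.025510
y_3 = 0.800875 - (-0.025510)·(0.800875 - 0.690000)/(-0.025510 - (0.149556)) = 0.784719; f(y_3) = 0.000555

0.78472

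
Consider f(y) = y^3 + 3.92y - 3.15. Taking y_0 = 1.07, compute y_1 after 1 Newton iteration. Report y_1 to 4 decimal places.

f'(y) = 3y^2 + 3.92
y_0 = 1.070000: f = 2.269443, f' = 7.354700 → y_1 = 1.070000 - (2.269443)/(7.354700) = 0.761430

0.7614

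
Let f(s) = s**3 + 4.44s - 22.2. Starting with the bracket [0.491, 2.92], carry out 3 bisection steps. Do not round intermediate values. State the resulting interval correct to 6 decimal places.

f(0.491000) = -19.901589, f(2.920000) = 15.661888 (opposite signs)
step 1: m = 1.705500, f(m) = -9.666741 < 0 → root in [1.705500, 2.920000]
step 2: m = 2.312750, f(m) = 0.439076 > 0 → root in [1.705500, 2.312750]
step 3: m = 2.009125, f(m) = -5.169485 < 0 → root in [2.009125, 2.312750]

[2.009125, 2.312750]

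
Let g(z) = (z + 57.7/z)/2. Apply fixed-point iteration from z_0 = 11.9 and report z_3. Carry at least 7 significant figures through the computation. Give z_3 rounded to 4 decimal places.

z_1 = g(11.900000) = 8.374370
z_2 = g(8.374370) = 7.632220
z_3 = g(7.632220) = 7.596137

7.5961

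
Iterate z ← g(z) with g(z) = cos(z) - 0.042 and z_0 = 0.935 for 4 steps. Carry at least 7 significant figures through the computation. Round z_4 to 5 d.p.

z_1 = g(0.935000) = 0.551818
z_2 = g(0.551818) = 0.809573
z_3 = g(0.809573) = 0.647808
z_4 = g(0.647808) = 0.755409

0.75541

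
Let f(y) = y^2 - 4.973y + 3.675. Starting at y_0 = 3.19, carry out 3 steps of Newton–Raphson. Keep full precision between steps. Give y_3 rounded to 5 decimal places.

Newton update: y ← y − f(y)/f'(y).
f'(y) = 2y - 4.973
y_0 = 3.190000: f = -2.012770, f' = 1.407000 → y_1 = 3.190000 - (-2.012770)/(1.407000) = 4.620540
y_1 = 4.620540: f = 2.046445, f' = 4.268080 → y_2 = 4.620540 - (2.046445)/(4.268080) = 4.141063
y_2 = 4.141063: f = 0.229898, f' = 3.309127 → y_3 = 4.141063 - (0.229898)/(3.309127) = 4.071590

4.07159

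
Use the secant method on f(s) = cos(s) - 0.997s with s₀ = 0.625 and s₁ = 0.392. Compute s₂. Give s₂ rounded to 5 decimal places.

0.75168

Secant update: s_(k+1) = s_k − f(s_k)·(s_k − s_(k-1))/(f(s_k) − f(s_(k-1))).
f(s_0) = 0.187838, f(s_1) = 0.533323
s_2 = 0.392000 - (0.533323)·(0.392000 - 0.625000)/(0.533323 - (0.187838)) = 0.751681; f(s_2) = -0.018884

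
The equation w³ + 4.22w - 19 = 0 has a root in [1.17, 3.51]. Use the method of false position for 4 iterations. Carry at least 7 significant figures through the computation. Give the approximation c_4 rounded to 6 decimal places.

2.126428

f(1.170000) = -12.460987, f(3.510000) = 39.055751
step 1: c = 1.736005, f(c) = -6.442243 < 0 → new bracket [1.736005, 3.510000]
step 2: c = 1.987192, f(c) = -2.766769 < 0 → new bracket [1.987192, 3.510000]
step 3: c = 2.087933, f(c) = -1.086652 < 0 → new bracket [2.087933, 3.510000]
step 4: c = 2.126428, f(c) = -0.411407 < 0 → new bracket [2.126428, 3.510000]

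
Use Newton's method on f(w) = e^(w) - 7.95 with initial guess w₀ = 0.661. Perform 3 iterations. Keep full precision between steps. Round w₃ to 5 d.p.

2.36603

f'(w) = e^(w)
w_0 = 0.661000: f = -6.013272, f' = 1.936728 → w_1 = 0.661000 - (-6.013272)/(1.936728) = 3.765861
w_1 = 3.765861: f = 35.250894, f' = 43.200894 → w_2 = 3.765861 - (35.250894)/(43.200894) = 2.949885
w_2 = 2.949885: f = 11.153760, f' = 19.103760 → w_3 = 2.949885 - (11.153760)/(19.103760) = 2.366034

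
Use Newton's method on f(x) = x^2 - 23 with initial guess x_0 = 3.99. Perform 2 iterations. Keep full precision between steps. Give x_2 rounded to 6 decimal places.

4.796510

f'(x) = 2x
x_0 = 3.990000: f = -7.079900, f' = 7.980000 → x_1 = 3.990000 - (-7.079900)/(7.980000) = 4.877206
x_1 = 4.877206: f = 0.787134, f' = 9.754411 → x_2 = 4.877206 - (0.787134)/(9.754411) = 4.796510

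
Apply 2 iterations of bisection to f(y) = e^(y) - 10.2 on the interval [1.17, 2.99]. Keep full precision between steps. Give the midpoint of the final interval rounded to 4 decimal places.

2.3075

f(1.170000) = -6.978007, f(2.990000) = 9.685682 (opposite signs)
step 1: m = 2.080000, f(m) = -2.195531 < 0 → root in [2.080000, 2.990000]
step 2: m = 2.535000, f(m) = 2.416431 > 0 → root in [2.080000, 2.535000]
Midpoint of [2.080000, 2.535000] = 2.307500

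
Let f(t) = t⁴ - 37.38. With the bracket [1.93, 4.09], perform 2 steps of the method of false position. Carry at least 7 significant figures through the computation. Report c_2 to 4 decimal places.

f(1.930000) = -23.505120, f(4.090000) = 242.449330
step 1: c = 2.120901, f(c) = -17.145995 < 0 → new bracket [2.120901, 4.090000]
step 2: c = 2.250958, f(c) = -11.707408 < 0 → new bracket [2.250958, 4.090000]

2.2510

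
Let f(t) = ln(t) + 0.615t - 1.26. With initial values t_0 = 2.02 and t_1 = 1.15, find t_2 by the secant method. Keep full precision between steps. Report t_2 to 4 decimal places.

f(t_0) = 0.685398, f(t_1) = -0.412988
t_2 = 1.150000 - (-0.412988)·(1.150000 - 2.020000)/(-0.412988 - (0.685398)) = 1.477116; f(t_2) = 0.038518

1.4771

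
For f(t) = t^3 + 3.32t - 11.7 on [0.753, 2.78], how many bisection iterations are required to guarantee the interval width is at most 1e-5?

Initial width b − a = 2.78 − 0.753 = 2.027000.
After n steps the width is (b−a)/2^n; need (b−a)/2^n ≤ 1e-5.
So n ≥ log₂(2.027000/1e-5) = log₂(202700.0000) ≈ 17.6290.
Hence n = 18.

18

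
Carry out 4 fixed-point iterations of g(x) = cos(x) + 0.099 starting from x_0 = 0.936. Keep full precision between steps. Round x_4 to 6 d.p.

0.834346

x_1 = g(0.936000) = 0.692014
x_2 = g(0.692014) = 0.868963
x_3 = g(0.868963) = 0.744619
x_4 = g(0.744619) = 0.834346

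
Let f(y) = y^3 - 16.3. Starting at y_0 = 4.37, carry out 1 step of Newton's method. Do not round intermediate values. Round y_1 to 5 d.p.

3.19785

Newton update: y ← y − f(y)/f'(y).
f'(y) = 3y^2
y_0 = 4.370000: f = 67.153453, f' = 57.290700 → y_1 = 4.370000 - (67.153453)/(57.290700) = 3.197847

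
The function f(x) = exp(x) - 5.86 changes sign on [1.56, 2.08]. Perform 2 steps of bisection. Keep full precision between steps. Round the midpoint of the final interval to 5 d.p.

1.75500

f(1.560000) = -1.101179, f(2.080000) = 2.144469 (opposite signs)
step 1: m = 1.820000, f(m) = 0.311858 > 0 → root in [1.560000, 1.820000]
step 2: m = 1.690000, f(m) = -0.440519 < 0 → root in [1.690000, 1.820000]
Midpoint of [1.690000, 1.820000] = 1.755000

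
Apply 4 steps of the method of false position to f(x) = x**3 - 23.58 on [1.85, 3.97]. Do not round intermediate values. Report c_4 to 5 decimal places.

2.85645

False-position update: c = (a·f(b) − b·f(a))/(f(b) − f(a)); replace the endpoint whose sign matches f(c).
f(1.850000) = -17.248375, f(3.970000) = 38.990773
step 1: c = 2.500198, f(c) = -7.951296 < 0 → new bracket [2.500198, 3.970000]
step 2: c = 2.749160, f(c) = -2.802167 < 0 → new bracket [2.749160, 3.970000]
step 3: c = 2.831016, f(c) = -0.890386 < 0 → new bracket [2.831016, 3.970000]
step 4: c = 2.856445, f(c) = -0.273466 < 0 → new bracket [2.856445, 3.970000]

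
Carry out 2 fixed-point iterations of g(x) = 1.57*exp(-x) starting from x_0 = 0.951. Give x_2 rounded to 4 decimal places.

x_1 = g(0.951000) = 0.606577
x_2 = g(0.606577) = 0.855986

0.8560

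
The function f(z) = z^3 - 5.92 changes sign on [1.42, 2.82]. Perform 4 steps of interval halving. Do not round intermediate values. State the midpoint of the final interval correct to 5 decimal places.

f(1.420000) = -3.056712, f(2.820000) = 16.505768 (opposite signs)
step 1: m = 2.120000, f(m) = 3.608128 > 0 → root in [1.420000, 2.120000]
step 2: m = 1.770000, f(m) = -0.374767 < 0 → root in [1.770000, 2.120000]
step 3: m = 1.945000, f(m) = 1.437984 > 0 → root in [1.770000, 1.945000]
step 4: m = 1.857500, f(m) = 0.488944 > 0 → root in [1.770000, 1.857500]
Midpoint of [1.770000, 1.857500] = 1.813750

1.81375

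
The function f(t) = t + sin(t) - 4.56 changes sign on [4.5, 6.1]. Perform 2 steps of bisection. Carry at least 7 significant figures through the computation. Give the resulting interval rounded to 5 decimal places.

f(4.500000) = -1.037530, f(6.100000) = 1.357837 (opposite signs)
step 1: m = 5.300000, f(m) = -0.092267 < 0 → root in [5.300000, 6.100000]
step 2: m = 5.700000, f(m) = 0.589314 > 0 → root in [5.300000, 5.700000]

[5.30000, 5.70000]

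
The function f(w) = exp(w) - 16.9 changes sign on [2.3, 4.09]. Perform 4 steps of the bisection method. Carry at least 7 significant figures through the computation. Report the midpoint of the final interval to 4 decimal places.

f(2.300000) = -6.925818, f(4.090000) = 42.839892 (opposite signs)
step 1: m = 3.195000, f(m) = 7.510174 > 0 → root in [2.300000, 3.195000]
step 2: m = 2.747500, f(m) = -1.296426 < 0 → root in [2.747500, 3.195000]
step 3: m = 2.971250, f(m) = 2.616300 > 0 → root in [2.747500, 2.971250]
step 4: m = 2.859375, f(m) = 0.550617 > 0 → root in [2.747500, 2.859375]
Midpoint of [2.747500, 2.859375] = 2.803437

2.8034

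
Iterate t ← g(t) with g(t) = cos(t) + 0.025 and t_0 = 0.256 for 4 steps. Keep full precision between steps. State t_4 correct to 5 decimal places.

0.67288

t_1 = g(0.256000) = 0.992411
t_2 = g(0.992411) = 0.571673
t_3 = g(0.571673) = 0.865997
t_4 = g(0.865997) = 0.672881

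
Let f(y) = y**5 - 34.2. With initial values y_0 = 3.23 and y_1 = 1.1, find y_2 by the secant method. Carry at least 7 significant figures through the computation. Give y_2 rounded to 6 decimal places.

1.298353

f(y_0) = 317.370650, f(y_1) = -32.589490
y_2 = 1.100000 - (-32.589490)·(1.100000 - 3.230000)/(-32.589490 - (317.370650)) = 1.298353; f(y_2) = -30.510532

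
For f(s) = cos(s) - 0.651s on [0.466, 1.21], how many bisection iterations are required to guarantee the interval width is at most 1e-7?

23

Initial width b − a = 1.21 − 0.466 = 0.744000.
After n steps the width is (b−a)/2^n; need (b−a)/2^n ≤ 1e-7.
So n ≥ log₂(0.744000/1e-7) = log₂(7440000.0000) ≈ 22.8269.
Hence n = 23.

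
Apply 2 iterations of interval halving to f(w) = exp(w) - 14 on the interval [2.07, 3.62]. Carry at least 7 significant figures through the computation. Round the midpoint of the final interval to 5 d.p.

f(2.070000) = -6.075177, f(3.620000) = 23.337568 (opposite signs)
step 1: m = 2.845000, f(m) = 3.201559 > 0 → root in [2.070000, 2.845000]
step 2: m = 2.457500, f(m) = -2.324414 < 0 → root in [2.457500, 2.845000]
Midpoint of [2.457500, 2.845000] = 2.651250

2.65125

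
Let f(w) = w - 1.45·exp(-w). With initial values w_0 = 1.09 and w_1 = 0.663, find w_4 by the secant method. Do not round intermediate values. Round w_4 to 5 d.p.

Secant update: w_(k+1) = w_k − f(w_k)·(w_k − w_(k-1))/(f(w_k) − f(w_(k-1))).
f(w_0) = 0.602486, f(w_1) = -0.084190
w_2 = 0.663000 - (-0.084190)·(0.663000 - 1.090000)/(-0.084190 - (0.602486)) = 0.715352; f(w_2) = 0.006273
w_3 = 0.715352 - (0.006273)·(0.715352 - 0.663000)/(0.006273 - (-0.084190)) = 0.711722; f(w_3) = 0.000064
w_4 = 0.711722 - (0.000064)·(0.711722 - 0.715352)/(0.000064 - (0.006273)) = 0.711684; f(w_4) = -0.000000

0.71168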